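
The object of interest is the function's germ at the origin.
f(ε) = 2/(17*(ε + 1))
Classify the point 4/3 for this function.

The point is a regular point.

Denominator factors: ε + 1 = 7/3 at ε = 4/3 — none vanishes.
So the germ continues analytically to 4/3.


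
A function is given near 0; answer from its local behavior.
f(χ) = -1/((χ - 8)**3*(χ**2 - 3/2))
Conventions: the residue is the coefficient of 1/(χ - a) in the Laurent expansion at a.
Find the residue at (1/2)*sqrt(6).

The residue is 774/1953125 + (2192/5859375)*sqrt(6).

The factor χ**2 - 3/2 splits as (χ - a)(χ - a') with a = (1/2)*sqrt(6), a' = -(1/2)*sqrt(6). At the order-1 pole a set g(χ) = (χ - a)*f(χ) = [-1/(χ - 8)**3] / (χ - a').
Simple pole: residue = g(a) at a = (1/2)*sqrt(6), which is 774/1953125 + (2192/5859375)*sqrt(6).


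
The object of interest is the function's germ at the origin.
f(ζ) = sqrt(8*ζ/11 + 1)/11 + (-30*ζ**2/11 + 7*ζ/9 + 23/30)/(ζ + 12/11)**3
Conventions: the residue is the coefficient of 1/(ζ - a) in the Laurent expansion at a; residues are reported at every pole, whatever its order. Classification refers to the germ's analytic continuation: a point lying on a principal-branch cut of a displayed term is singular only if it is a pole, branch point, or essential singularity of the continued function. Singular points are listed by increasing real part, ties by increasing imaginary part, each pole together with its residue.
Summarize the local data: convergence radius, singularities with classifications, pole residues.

Radius of convergence at 0: 12/11.
At -11/8: an algebraic (square-root) branch point.
At -12/11: a pole of order 3; residue -30/11.

Denominator factor (ζ + 12/11)^3: pole of order 3 at -12/11, modulus 12/11.
Branch term (1/11)*sqrt(1 - ζ/(-11/8)): its argument vanishes at ζ = -11/8, a square-root branch point, modulus 11/8.
The radius of convergence is the smallest modulus among the singular points: 12/11.
The branch term is analytic at -12/11 and contributes nothing to the residue; only the rational part matters.
At the order-3 pole -12/11 set g(ζ) = (ζ - (-12/11))^3*(rational part) = -30*ζ**2/11 + 7*ζ/9 + 23/30.
Order-3 pole: residue = g''(a)/2; g''(-12/11) = -60/11, so the residue is -30/11.
List the singular points by increasing real part (a conjugate pair: the negative imaginary part first).


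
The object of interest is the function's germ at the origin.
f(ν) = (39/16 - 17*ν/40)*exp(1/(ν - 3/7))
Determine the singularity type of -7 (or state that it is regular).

There is no denominator, hence no pole anywhere.
The essential point of exp(1/(ν - (3/7))) is 3/7, not -7.
So the germ continues analytically to -7.

The point is a regular point.


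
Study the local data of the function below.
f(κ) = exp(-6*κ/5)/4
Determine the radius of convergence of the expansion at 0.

The radius of convergence is infinite.

The factor exp(-6*κ/5) is entire and contributes no finite singular point.
The polynomial part has no poles.
No finite singular points: the Taylor series at 0 converges everywhere.


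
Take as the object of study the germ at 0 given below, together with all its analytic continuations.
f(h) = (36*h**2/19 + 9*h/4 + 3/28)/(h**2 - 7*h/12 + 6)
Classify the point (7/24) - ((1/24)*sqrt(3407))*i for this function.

The point is a pole of order 1.

The denominator factor h**2 - 7*h/12 + 6 vanishes at (7/24) - ((1/24)*sqrt(3407))*i and appears to the power 1; the numerator there equals (-43763/4256) - ((85/608)*sqrt(3407))*i, nonzero, and no other factor vanishes.
Hence a pole whose order is the multiplicity, 1.


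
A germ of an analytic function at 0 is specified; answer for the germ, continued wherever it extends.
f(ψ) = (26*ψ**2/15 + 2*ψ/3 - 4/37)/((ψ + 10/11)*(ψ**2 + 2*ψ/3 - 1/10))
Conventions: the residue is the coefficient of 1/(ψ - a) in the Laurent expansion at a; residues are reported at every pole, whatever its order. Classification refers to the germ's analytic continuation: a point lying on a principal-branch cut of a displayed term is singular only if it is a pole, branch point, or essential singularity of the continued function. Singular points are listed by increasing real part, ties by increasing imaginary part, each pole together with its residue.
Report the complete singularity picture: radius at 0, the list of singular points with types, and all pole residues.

Denominator factor (ψ**2 + 2*ψ/3 - 1/10): discriminant 38/45, real irrational roots -1/3 + (1/30)*sqrt(190) and -1/3 - (1/30)*sqrt(190); poles of order 1, moduli -1/3 + (1/30)*sqrt(190) and 1/3 + (1/30)*sqrt(190).
Denominator factor (ψ + 10/11): pole of order 1 at -10/11, modulus 10/11.
The radius of convergence is the smallest modulus among the singular points: -1/3 + (1/30)*sqrt(190).
At the order-1 pole -10/11 set g(ψ) = (ψ - (-10/11))*f(ψ) = (26*ψ**2/15 + 2*ψ/3 - 4/37)/(ψ**2 + 2*ψ/3 - 1/10).
Simple pole: residue = g(a) at a = -10/11, which is 96480/16169.
The factor ψ**2 + 2*ψ/3 - 1/10 splits as (ψ - a)(ψ - a') with a = -1/3 - (1/30)*sqrt(190), a' = -1/3 + (1/30)*sqrt(190). At the order-1 pole a set g(ψ) = (ψ - a)*f(ψ) = [(26*ψ**2/15 + 2*ψ/3 - 4/37)/(ψ + 10/11)] / (ψ - a').
Simple pole: residue = g(a) at a = -1/3 - (1/30)*sqrt(190), which is -513403/242535 - (37312/242535)*sqrt(190).
The factor ψ**2 + 2*ψ/3 - 1/10 splits as (ψ - a)(ψ - a') with a = -1/3 + (1/30)*sqrt(190), a' = -1/3 - (1/30)*sqrt(190). At the order-1 pole a set g(ψ) = (ψ - a)*f(ψ) = [(26*ψ**2/15 + 2*ψ/3 - 4/37)/(ψ + 10/11)] / (ψ - a').
Simple pole: residue = g(a) at a = -1/3 + (1/30)*sqrt(190), which is -513403/242535 + (37312/242535)*sqrt(190).
List the singular points by increasing real part (a conjugate pair: the negative imaginary part first).

Radius of convergence at 0: -1/3 + (1/30)*sqrt(190).
At -10/11: a pole of order 1; residue 96480/16169.
At -1/3 - (1/30)*sqrt(190): a pole of order 1; residue -513403/242535 - (37312/242535)*sqrt(190).
At -1/3 + (1/30)*sqrt(190): a pole of order 1; residue -513403/242535 + (37312/242535)*sqrt(190).


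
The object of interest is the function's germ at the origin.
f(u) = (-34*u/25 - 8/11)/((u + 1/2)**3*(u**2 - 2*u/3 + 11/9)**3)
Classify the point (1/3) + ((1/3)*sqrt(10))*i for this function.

The denominator factor u**2 - 2*u/3 + 11/9 vanishes at (1/3) + ((1/3)*sqrt(10))*i and appears to the power 3; the numerator there equals (-974/825) - ((34/75)*sqrt(10))*i, nonzero, and no other factor vanishes.
Hence a pole whose order is the multiplicity, 3.

The point is a pole of order 3.


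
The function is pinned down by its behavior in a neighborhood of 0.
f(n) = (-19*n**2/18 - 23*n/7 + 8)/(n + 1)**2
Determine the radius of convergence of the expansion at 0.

The radius of convergence is 1.

Denominator factor (n + 1)^2: pole of order 2 at -1, modulus 1.
The radius of convergence is the smallest modulus among the singular points: 1.


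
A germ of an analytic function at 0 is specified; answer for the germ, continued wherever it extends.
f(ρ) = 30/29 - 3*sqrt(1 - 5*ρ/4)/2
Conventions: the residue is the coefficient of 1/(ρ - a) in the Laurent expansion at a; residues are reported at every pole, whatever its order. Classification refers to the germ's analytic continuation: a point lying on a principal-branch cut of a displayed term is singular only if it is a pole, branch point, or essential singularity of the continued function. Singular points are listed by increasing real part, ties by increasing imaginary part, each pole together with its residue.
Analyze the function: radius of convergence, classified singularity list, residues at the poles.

Radius of convergence at 0: 4/5.
At 4/5: an algebraic (square-root) branch point.

Branch term (-3/2)*sqrt(1 - ρ/(4/5)): its argument vanishes at ρ = 4/5, a square-root branch point, modulus 4/5.
The radius of convergence is the smallest modulus among the singular points: 4/5.


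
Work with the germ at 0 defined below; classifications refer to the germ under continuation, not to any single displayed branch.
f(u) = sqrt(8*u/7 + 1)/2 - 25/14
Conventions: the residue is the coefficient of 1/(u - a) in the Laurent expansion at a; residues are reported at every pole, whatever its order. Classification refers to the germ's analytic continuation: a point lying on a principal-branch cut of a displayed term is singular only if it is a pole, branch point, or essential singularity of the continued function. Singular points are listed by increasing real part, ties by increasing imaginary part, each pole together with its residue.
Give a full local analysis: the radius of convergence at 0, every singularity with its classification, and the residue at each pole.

Radius of convergence at 0: 7/8.
At -7/8: an algebraic (square-root) branch point.

Branch term (1/2)*sqrt(1 - u/(-7/8)): its argument vanishes at u = -7/8, a square-root branch point, modulus 7/8.
The radius of convergence is the smallest modulus among the singular points: 7/8.


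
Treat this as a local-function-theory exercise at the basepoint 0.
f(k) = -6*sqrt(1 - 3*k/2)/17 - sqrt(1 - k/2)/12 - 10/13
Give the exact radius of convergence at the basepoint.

Branch term (-1/12)*sqrt(1 - k/(2)): its argument vanishes at k = 2, a square-root branch point, modulus 2.
Branch term (-6/17)*sqrt(1 - k/(2/3)): its argument vanishes at k = 2/3, a square-root branch point, modulus 2/3.
The radius of convergence is the smallest modulus among the singular points: 2/3.

The radius of convergence is 2/3.


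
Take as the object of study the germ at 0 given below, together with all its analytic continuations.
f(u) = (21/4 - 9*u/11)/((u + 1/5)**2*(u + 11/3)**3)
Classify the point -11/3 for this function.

The denominator factor u + 11/3 vanishes at -11/3 and appears to the power 3; the numerator there equals 33/4, nonzero, and no other factor vanishes.
Hence a pole whose order is the multiplicity, 3.

The point is a pole of order 3.


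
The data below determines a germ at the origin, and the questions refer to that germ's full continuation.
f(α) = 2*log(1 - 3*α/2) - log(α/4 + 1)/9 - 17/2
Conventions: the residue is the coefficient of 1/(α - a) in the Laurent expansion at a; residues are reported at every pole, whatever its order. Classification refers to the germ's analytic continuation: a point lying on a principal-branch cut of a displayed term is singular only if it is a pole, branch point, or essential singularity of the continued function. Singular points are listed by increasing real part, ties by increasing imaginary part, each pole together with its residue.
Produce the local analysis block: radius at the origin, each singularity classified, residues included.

Radius of convergence at 0: 2/3.
At -4: a logarithmic branch point.
At 2/3: a logarithmic branch point.

Branch term (2)*log(1 - α/(2/3)): its argument vanishes at α = 2/3, a logarithmic branch point, modulus 2/3.
Branch term (-1/9)*log(1 - α/(-4)): its argument vanishes at α = -4, a logarithmic branch point, modulus 4.
The radius of convergence is the smallest modulus among the singular points: 2/3.
List the singular points by increasing real part (a conjugate pair: the negative imaginary part first).


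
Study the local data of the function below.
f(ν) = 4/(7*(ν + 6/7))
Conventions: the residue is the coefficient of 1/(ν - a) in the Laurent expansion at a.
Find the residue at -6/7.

The residue is 4/7.

At the order-1 pole -6/7 set g(ν) = (ν - (-6/7))*f(ν) = 4/7.
Simple pole: residue = g(a) at a = -6/7, which is 4/7.


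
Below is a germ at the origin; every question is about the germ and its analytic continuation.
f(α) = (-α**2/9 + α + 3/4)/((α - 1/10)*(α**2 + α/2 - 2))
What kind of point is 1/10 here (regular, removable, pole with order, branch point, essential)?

The point is a pole of order 1.

The denominator factor α - 1/10 vanishes at 1/10 and appears to the power 1; the numerator there equals 191/225, nonzero, and no other factor vanishes.
Hence a pole whose order is the multiplicity, 1.


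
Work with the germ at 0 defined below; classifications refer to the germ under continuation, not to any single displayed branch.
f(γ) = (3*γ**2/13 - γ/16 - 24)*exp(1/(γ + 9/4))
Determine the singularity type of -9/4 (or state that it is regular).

The exponent 1/(γ - (-9/4)) has a pole at -9/4, so exp(1/(γ - (-9/4))) takes every nonzero value near it: an essential singularity (not a pole of any order).

The point is an essential singularity.


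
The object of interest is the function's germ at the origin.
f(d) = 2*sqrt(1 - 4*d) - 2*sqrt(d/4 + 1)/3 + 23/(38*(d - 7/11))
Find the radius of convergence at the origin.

The radius of convergence is 1/4.

Denominator factor (d - 7/11): pole of order 1 at 7/11, modulus 7/11.
Branch term (2)*sqrt(1 - d/(1/4)): its argument vanishes at d = 1/4, a square-root branch point, modulus 1/4.
Branch term (-2/3)*sqrt(1 - d/(-4)): its argument vanishes at d = -4, a square-root branch point, modulus 4.
The radius of convergence is the smallest modulus among the singular points: 1/4.


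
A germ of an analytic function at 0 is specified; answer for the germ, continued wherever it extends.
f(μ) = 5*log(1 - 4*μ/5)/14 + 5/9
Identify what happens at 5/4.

The term (5/14)*log(1 - μ/(5/4)) has argument 1 - 5/4/(5/4) = 0 at 5/4: a logarithmic (infinitely-sheeted) branch point; the remaining terms are analytic or single-valued there.

The point is a logarithmic branch point.


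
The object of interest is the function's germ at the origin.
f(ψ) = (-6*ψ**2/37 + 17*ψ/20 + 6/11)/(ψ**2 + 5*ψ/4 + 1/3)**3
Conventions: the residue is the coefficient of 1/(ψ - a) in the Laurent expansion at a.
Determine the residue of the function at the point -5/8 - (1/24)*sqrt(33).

The residue is (1036224/541717)*sqrt(33).

The factor ψ**2 + 5*ψ/4 + 1/3 splits as (ψ - a)(ψ - a') with a = -5/8 - (1/24)*sqrt(33), a' = -5/8 + (1/24)*sqrt(33). At the order-3 pole a set g(ψ) = (ψ - a)^3*f(ψ) = [-6*ψ**2/37 + 17*ψ/20 + 6/11] / (ψ - a')^3.
Order-3 pole: residue = g''(a)/2; g''(-5/8 - (1/24)*sqrt(33)) = (2072448/541717)*sqrt(33), so the residue is (1036224/541717)*sqrt(33).


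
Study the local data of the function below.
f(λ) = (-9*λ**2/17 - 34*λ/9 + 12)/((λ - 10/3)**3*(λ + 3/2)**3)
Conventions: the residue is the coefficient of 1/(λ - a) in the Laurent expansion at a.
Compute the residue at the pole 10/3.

At the order-3 pole 10/3 set g(λ) = (λ - (10/3))^3*f(λ) = (-9*λ**2/17 - 34*λ/9 + 12)/(λ + 3/2)**3.
Order-3 pole: residue = g''(a)/2; g''(10/3) = 14471568/348689533, so the residue is 7235784/348689533.

The residue is 7235784/348689533.


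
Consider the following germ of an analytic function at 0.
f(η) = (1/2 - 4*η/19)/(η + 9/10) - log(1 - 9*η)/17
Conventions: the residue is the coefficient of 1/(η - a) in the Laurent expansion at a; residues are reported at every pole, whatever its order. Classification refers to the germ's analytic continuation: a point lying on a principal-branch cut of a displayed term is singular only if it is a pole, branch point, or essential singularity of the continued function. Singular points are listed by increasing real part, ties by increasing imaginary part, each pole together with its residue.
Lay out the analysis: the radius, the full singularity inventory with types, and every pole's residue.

Radius of convergence at 0: 1/9.
At -9/10: a pole of order 1; residue 131/190.
At 1/9: a logarithmic branch point.

Denominator factor (η + 9/10): pole of order 1 at -9/10, modulus 9/10.
Branch term (-1/17)*log(1 - η/(1/9)): its argument vanishes at η = 1/9, a logarithmic branch point, modulus 1/9.
The radius of convergence is the smallest modulus among the singular points: 1/9.
The branch term is analytic at -9/10 and contributes nothing to the residue; only the rational part matters.
At the order-1 pole -9/10 set g(η) = (η - (-9/10))*(rational part) = 1/2 - 4*η/19.
Simple pole: residue = g(a) at a = -9/10, which is 131/190.
List the singular points by increasing real part (a conjugate pair: the negative imaginary part first).


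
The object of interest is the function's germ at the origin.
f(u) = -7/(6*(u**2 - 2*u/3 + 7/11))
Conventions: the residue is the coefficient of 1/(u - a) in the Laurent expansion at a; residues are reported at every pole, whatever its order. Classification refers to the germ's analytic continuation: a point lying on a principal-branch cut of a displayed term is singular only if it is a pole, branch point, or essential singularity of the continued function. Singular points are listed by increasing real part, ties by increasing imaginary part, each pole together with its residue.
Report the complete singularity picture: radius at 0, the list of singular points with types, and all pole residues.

Denominator factor (u**2 - 2*u/3 + 7/11): discriminant -208/99, complex-conjugate roots (1/3) + ((2/33)*sqrt(143))*i and (1/3) - ((2/33)*sqrt(143))*i; poles of order 1, moduli (1/11)*sqrt(77) and (1/11)*sqrt(77).
The radius of convergence is the smallest modulus among the singular points: (1/11)*sqrt(77).
The factor u**2 - 2*u/3 + 7/11 splits as (u - a)(u - a') with a = (1/3) - ((2/33)*sqrt(143))*i, a' = (1/3) + ((2/33)*sqrt(143))*i. At the order-1 pole a set g(u) = (u - a)*f(u) = [-7/6] / (u - a').
Simple pole: residue = g(a) at a = (1/3) - ((2/33)*sqrt(143))*i, which is -((7/104)*sqrt(143))*i.
The factor u**2 - 2*u/3 + 7/11 splits as (u - a)(u - a') with a = (1/3) + ((2/33)*sqrt(143))*i, a' = (1/3) - ((2/33)*sqrt(143))*i. At the order-1 pole a set g(u) = (u - a)*f(u) = [-7/6] / (u - a').
Simple pole: residue = g(a) at a = (1/3) + ((2/33)*sqrt(143))*i, which is ((7/104)*sqrt(143))*i.
List the singular points by increasing real part (a conjugate pair: the negative imaginary part first).

Radius of convergence at 0: (1/11)*sqrt(77).
At (1/3) - ((2/33)*sqrt(143))*i: a pole of order 1; residue -((7/104)*sqrt(143))*i.
At (1/3) + ((2/33)*sqrt(143))*i: a pole of order 1; residue ((7/104)*sqrt(143))*i.


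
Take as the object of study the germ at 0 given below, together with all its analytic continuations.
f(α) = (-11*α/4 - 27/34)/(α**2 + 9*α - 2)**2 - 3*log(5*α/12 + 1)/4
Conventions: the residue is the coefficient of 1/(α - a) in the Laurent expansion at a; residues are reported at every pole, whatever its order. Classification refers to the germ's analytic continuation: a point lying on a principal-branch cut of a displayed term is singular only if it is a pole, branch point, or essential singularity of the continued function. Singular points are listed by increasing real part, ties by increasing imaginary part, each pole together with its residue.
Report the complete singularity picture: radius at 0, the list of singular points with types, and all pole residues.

Radius of convergence at 0: -9/2 + (1/2)*sqrt(89).
At -9/2 - (1/2)*sqrt(89): a pole of order 2; residue (1575/538628)*sqrt(89).
At -12/5: a logarithmic branch point.
At -9/2 + (1/2)*sqrt(89): a pole of order 2; residue -(1575/538628)*sqrt(89).

Denominator factor (α**2 + 9*α - 2)^2: discriminant 89, real irrational roots -9/2 + (1/2)*sqrt(89) and -9/2 - (1/2)*sqrt(89); poles of order 2, moduli -9/2 + (1/2)*sqrt(89) and 9/2 + (1/2)*sqrt(89).
Branch term (-3/4)*log(1 - α/(-12/5)): its argument vanishes at α = -12/5, a logarithmic branch point, modulus 12/5.
The radius of convergence is the smallest modulus among the singular points: -9/2 + (1/2)*sqrt(89).
The branch term is analytic at -9/2 - (1/2)*sqrt(89) and contributes nothing to the residue; only the rational part matters.
The factor α**2 + 9*α - 2 splits as (α - a)(α - a') with a = -9/2 - (1/2)*sqrt(89), a' = -9/2 + (1/2)*sqrt(89). At the order-2 pole a set g(α) = (α - a)^2*(rational part) = [-11*α/4 - 27/34] / (α - a')^2.
Order-2 pole: residue = g'(a); g'(-9/2 - (1/2)*sqrt(89)) = (1575/538628)*sqrt(89), so the residue is (1575/538628)*sqrt(89).
The branch term is analytic at -9/2 + (1/2)*sqrt(89) and contributes nothing to the residue; only the rational part matters.
The factor α**2 + 9*α - 2 splits as (α - a)(α - a') with a = -9/2 + (1/2)*sqrt(89), a' = -9/2 - (1/2)*sqrt(89). At the order-2 pole a set g(α) = (α - a)^2*(rational part) = [-11*α/4 - 27/34] / (α - a')^2.
Order-2 pole: residue = g'(a); g'(-9/2 + (1/2)*sqrt(89)) = -(1575/538628)*sqrt(89), so the residue is -(1575/538628)*sqrt(89).
List the singular points by increasing real part (a conjugate pair: the negative imaginary part first).


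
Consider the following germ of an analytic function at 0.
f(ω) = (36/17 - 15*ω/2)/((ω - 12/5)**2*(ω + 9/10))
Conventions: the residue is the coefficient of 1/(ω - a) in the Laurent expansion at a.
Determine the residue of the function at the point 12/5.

At the order-2 pole 12/5 set g(ω) = (ω - (12/5))^2*f(ω) = (36/17 - 15*ω/2)/(ω + 9/10).
Order-2 pole: residue = g'(a); g'(12/5) = -1675/2057, so the residue is -1675/2057.

The residue is -1675/2057.


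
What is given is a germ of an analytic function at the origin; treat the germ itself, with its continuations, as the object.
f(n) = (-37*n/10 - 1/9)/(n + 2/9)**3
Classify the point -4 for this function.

The point is a regular point.

Denominator factors: n + 2/9 = -34/9 at n = -4 — none vanishes.
So the germ continues analytically to -4.


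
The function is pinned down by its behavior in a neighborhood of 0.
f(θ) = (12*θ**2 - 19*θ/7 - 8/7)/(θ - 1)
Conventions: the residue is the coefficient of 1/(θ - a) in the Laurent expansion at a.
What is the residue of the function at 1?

The residue is 57/7.

At the order-1 pole 1 set g(θ) = (θ - (1))*f(θ) = 12*θ**2 - 19*θ/7 - 8/7.
Simple pole: residue = g(a) at a = 1, which is 57/7.


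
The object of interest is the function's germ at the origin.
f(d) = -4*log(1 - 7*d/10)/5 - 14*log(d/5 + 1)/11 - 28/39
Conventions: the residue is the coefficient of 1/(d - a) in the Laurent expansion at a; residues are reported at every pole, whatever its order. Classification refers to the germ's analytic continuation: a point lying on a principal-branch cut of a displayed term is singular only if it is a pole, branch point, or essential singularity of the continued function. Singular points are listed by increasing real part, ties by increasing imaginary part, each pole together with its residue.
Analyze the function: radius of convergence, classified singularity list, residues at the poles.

Radius of convergence at 0: 10/7.
At -5: a logarithmic branch point.
At 10/7: a logarithmic branch point.

Branch term (-14/11)*log(1 - d/(-5)): its argument vanishes at d = -5, a logarithmic branch point, modulus 5.
Branch term (-4/5)*log(1 - d/(10/7)): its argument vanishes at d = 10/7, a logarithmic branch point, modulus 10/7.
The radius of convergence is the smallest modulus among the singular points: 10/7.
List the singular points by increasing real part (a conjugate pair: the negative imaginary part first).


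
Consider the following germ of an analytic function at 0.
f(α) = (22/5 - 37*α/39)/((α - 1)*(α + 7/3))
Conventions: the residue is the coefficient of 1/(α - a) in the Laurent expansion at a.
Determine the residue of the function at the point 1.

The residue is 673/650.

At the order-1 pole 1 set g(α) = (α - (1))*f(α) = (22/5 - 37*α/39)/(α + 7/3).
Simple pole: residue = g(a) at a = 1, which is 673/650.


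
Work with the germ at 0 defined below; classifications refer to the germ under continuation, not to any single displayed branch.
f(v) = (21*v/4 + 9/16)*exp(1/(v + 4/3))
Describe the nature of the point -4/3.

The point is an essential singularity.

The exponent 1/(v - (-4/3)) has a pole at -4/3, so exp(1/(v - (-4/3))) takes every nonzero value near it: an essential singularity (not a pole of any order).


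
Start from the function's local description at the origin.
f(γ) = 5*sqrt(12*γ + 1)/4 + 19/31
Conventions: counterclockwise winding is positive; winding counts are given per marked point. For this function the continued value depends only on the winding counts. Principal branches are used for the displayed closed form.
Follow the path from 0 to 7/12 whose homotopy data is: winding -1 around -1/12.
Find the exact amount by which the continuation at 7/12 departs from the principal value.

The rational part is single-valued and drops out of the difference; each branch term changes only by its own monodromy.
(5/4)*sqrt(1 - γ/(-1/12)): winding -1 is odd, the square root flips sign, contributing -2*(5/4)*sqrt(1 - (7/12)/(-1/12)) = -2*(5/4)*sqrt(8) = -(5)*sqrt(2).
Summing the contributions at γ = 7/12 gives -(5)*sqrt(2).

Continued minus principal equals -(5)*sqrt(2).


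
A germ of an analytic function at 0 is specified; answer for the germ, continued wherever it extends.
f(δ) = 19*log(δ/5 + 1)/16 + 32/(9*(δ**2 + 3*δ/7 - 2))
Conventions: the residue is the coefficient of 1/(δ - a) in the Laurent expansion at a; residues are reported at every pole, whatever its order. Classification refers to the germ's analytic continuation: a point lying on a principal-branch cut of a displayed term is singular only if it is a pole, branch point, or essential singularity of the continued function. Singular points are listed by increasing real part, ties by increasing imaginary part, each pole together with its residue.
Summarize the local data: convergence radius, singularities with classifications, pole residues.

Radius of convergence at 0: -3/14 + (1/14)*sqrt(401).
At -5: a logarithmic branch point.
At -3/14 - (1/14)*sqrt(401): a pole of order 1; residue -(224/3609)*sqrt(401).
At -3/14 + (1/14)*sqrt(401): a pole of order 1; residue (224/3609)*sqrt(401).

Denominator factor (δ**2 + 3*δ/7 - 2): discriminant 401/49, real irrational roots -3/14 + (1/14)*sqrt(401) and -3/14 - (1/14)*sqrt(401); poles of order 1, moduli -3/14 + (1/14)*sqrt(401) and 3/14 + (1/14)*sqrt(401).
Branch term (19/16)*log(1 - δ/(-5)): its argument vanishes at δ = -5, a logarithmic branch point, modulus 5.
The radius of convergence is the smallest modulus among the singular points: -3/14 + (1/14)*sqrt(401).
The branch term is analytic at -3/14 - (1/14)*sqrt(401) and contributes nothing to the residue; only the rational part matters.
The factor δ**2 + 3*δ/7 - 2 splits as (δ - a)(δ - a') with a = -3/14 - (1/14)*sqrt(401), a' = -3/14 + (1/14)*sqrt(401). At the order-1 pole a set g(δ) = (δ - a)*(rational part) = [32/9] / (δ - a').
Simple pole: residue = g(a) at a = -3/14 - (1/14)*sqrt(401), which is -(224/3609)*sqrt(401).
The branch term is analytic at -3/14 + (1/14)*sqrt(401) and contributes nothing to the residue; only the rational part matters.
The factor δ**2 + 3*δ/7 - 2 splits as (δ - a)(δ - a') with a = -3/14 + (1/14)*sqrt(401), a' = -3/14 - (1/14)*sqrt(401). At the order-1 pole a set g(δ) = (δ - a)*(rational part) = [32/9] / (δ - a').
Simple pole: residue = g(a) at a = -3/14 + (1/14)*sqrt(401), which is (224/3609)*sqrt(401).
List the singular points by increasing real part (a conjugate pair: the negative imaginary part first).


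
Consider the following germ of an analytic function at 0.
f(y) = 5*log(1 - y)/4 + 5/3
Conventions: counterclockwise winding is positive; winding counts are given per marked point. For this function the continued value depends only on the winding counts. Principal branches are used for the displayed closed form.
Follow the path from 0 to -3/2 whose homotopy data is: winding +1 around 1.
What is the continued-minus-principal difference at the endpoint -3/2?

Continued minus principal equals (5/2)*pi*i.

The rational part is single-valued and drops out of the difference; each branch term changes only by its own monodromy.
(5/4)*log(1 - y/(1)): each positive loop around 1 adds 2*pi*i to the log, so winding +1 contributes (5/4)*(1)*2*pi*i = (5/2)*pi*i.
Summing the contributions at y = -3/2 gives (5/2)*pi*i.


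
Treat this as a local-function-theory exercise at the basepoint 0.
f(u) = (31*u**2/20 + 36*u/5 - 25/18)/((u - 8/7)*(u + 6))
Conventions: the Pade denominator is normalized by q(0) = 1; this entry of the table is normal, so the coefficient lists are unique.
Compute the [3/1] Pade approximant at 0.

Taylor coefficients needed (expand at 0): a_0 = 175/864, a_1 = -93989/103680, a_2 = -2086777/2488320, a_3 = -8674057/11943936, a_4 = -912584113/1433272320.
Write the denominator as Q(u) = 1 + q1*u. Requiring Q*f - P = O(u^5) with deg P <= 3 kills the coefficients of u^4..u^4 in Q*f:
  u^4: a_4 + q1*a_3 = 0, i.e. -912584113/1433272320 + (-8674057/11943936)*q1 = 0.
Solving this linear system: q1 = -130369159/148698120.
The numerator is Q*f truncated at degree 3: P0 = a_0 = 175/864; P1 = a_1 + q1*a_0 = -11606763847/10706264640; P2 = a_2 + q1*a_1 = -4693695461/107062646400; P3 = a_3 + q1*a_2 = 1932698131/214125292800.

The Pade approximant has numerator coefficients [175/864, -11606763847/10706264640, -4693695461/107062646400, 1932698131/214125292800]; denominator coefficients [1, -130369159/148698120].


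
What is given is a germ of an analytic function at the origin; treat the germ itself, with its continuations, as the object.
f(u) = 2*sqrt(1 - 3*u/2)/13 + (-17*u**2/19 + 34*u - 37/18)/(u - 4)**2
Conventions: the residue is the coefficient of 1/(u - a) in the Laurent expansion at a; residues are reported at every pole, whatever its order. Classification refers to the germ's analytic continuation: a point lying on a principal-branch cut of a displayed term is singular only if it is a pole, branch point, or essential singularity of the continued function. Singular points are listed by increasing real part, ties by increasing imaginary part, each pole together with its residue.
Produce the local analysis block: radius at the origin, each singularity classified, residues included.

Radius of convergence at 0: 2/3.
At 2/3: an algebraic (square-root) branch point.
At 4: a pole of order 2; residue 510/19.

Denominator factor (u - 4)^2: pole of order 2 at 4, modulus 4.
Branch term (2/13)*sqrt(1 - u/(2/3)): its argument vanishes at u = 2/3, a square-root branch point, modulus 2/3.
The radius of convergence is the smallest modulus among the singular points: 2/3.
The branch term is analytic at 4 and contributes nothing to the residue; only the rational part matters.
At the order-2 pole 4 set g(u) = (u - (4))^2*(rational part) = -17*u**2/19 + 34*u - 37/18.
Order-2 pole: residue = g'(a); g'(4) = 510/19, so the residue is 510/19.
List the singular points by increasing real part (a conjugate pair: the negative imaginary part first).


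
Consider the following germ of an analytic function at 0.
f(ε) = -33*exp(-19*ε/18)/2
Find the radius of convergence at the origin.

The radius of convergence is infinite.

The factor exp(-19*ε/18) is entire and contributes no finite singular point.
The polynomial part has no poles.
No finite singular points: the Taylor series at 0 converges everywhere.


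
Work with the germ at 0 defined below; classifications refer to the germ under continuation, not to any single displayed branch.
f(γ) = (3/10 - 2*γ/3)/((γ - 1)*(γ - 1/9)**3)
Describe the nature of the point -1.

The point is a regular point.

Denominator factors: γ - 1 = -2 at γ = -1; γ - 1/9 = -10/9 at γ = -1 — none vanishes.
So the germ continues analytically to -1.


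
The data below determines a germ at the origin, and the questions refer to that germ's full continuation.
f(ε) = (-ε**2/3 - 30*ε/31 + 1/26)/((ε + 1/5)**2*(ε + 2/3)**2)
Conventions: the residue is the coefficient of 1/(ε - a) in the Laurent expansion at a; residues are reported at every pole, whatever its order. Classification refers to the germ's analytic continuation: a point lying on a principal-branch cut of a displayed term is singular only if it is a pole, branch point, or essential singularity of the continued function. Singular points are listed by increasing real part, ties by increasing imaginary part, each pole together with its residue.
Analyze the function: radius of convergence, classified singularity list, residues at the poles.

Radius of convergence at 0: 1/5.
At -2/3: a pole of order 2; residue 1124475/138229.
At -1/5: a pole of order 2; residue -1124475/138229.

Denominator factor (ε + 1/5)^2: pole of order 2 at -1/5, modulus 1/5.
Denominator factor (ε + 2/3)^2: pole of order 2 at -2/3, modulus 2/3.
The radius of convergence is the smallest modulus among the singular points: 1/5.
At the order-2 pole -2/3 set g(ε) = (ε - (-2/3))^2*f(ε) = (-ε**2/3 - 30*ε/31 + 1/26)/(ε + 1/5)**2.
Order-2 pole: residue = g'(a); g'(-2/3) = 1124475/138229, so the residue is 1124475/138229.
At the order-2 pole -1/5 set g(ε) = (ε - (-1/5))^2*f(ε) = (-ε**2/3 - 30*ε/31 + 1/26)/(ε + 2/3)**2.
Order-2 pole: residue = g'(a); g'(-1/5) = -1124475/138229, so the residue is -1124475/138229.
List the singular points by increasing real part (a conjugate pair: the negative imaginary part first).


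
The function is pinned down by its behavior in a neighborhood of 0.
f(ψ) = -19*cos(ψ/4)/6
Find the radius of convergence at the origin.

The factor cos(ψ/4) is entire and contributes no finite singular point.
The polynomial part has no poles.
No finite singular points: the Taylor series at 0 converges everywhere.

The radius of convergence is infinite.


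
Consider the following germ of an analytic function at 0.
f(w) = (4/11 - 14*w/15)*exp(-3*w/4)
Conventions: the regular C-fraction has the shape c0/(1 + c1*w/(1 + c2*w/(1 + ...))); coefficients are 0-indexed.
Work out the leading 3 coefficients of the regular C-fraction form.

Taylor coefficients (expand at 0): a_0 = 4/11, a_1 = -199/165, a_2 = 353/440.
c0 = a_0 = 4/11. Peel one level at a time: if S = 1 + c*w/S' with S'(0) = 1, then c is the w-coefficient of S and S' = c*w/(S - 1).
S_1 = c0/f = 1 + (199/60)*w + (63317/7200)*w^2 + ...; c1 = 199/60.
S_2 = c1*w/(S_1 - 1) = 1 + (-63317/23880)*w + ...; c2 = -63317/23880.

The regular C-fraction coefficients are [4/11, 199/60, -63317/23880].


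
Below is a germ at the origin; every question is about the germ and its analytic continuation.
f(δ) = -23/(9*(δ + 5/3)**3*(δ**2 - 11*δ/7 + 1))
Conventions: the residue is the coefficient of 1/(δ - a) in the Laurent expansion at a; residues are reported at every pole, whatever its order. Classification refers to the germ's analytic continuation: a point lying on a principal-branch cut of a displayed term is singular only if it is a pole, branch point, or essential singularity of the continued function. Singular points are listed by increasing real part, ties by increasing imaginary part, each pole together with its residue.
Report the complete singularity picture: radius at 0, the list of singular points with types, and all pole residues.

Radius of convergence at 0: 1.
At -5/3: a pole of order 3; residue -11284812/65450827.
At (11/14) - ((5/14)*sqrt(3))*i: a pole of order 1; residue (5642406/65450827) - ((17793559/327254135)*sqrt(3))*i.
At (11/14) + ((5/14)*sqrt(3))*i: a pole of order 1; residue (5642406/65450827) + ((17793559/327254135)*sqrt(3))*i.

Denominator factor (δ + 5/3)^3: pole of order 3 at -5/3, modulus 5/3.
Denominator factor (δ**2 - 11*δ/7 + 1): discriminant -75/49, complex-conjugate roots (11/14) + ((5/14)*sqrt(3))*i and (11/14) - ((5/14)*sqrt(3))*i; poles of order 1, moduli 1 and 1.
The radius of convergence is the smallest modulus among the singular points: 1.
At the order-3 pole -5/3 set g(δ) = (δ - (-5/3))^3*f(δ) = -23/(9*(δ**2 - 11*δ/7 + 1)).
Order-3 pole: residue = g''(a)/2; g''(-5/3) = -22569624/65450827, so the residue is -11284812/65450827.
The factor δ**2 - 11*δ/7 + 1 splits as (δ - a)(δ - a') with a = (11/14) - ((5/14)*sqrt(3))*i, a' = (11/14) + ((5/14)*sqrt(3))*i. At the order-1 pole a set g(δ) = (δ - a)*f(δ) = [-23/(9*(δ + 5/3)**3)] / (δ - a').
Simple pole: residue = g(a) at a = (11/14) - ((5/14)*sqrt(3))*i, which is (5642406/65450827) - ((17793559/327254135)*sqrt(3))*i.
The factor δ**2 - 11*δ/7 + 1 splits as (δ - a)(δ - a') with a = (11/14) + ((5/14)*sqrt(3))*i, a' = (11/14) - ((5/14)*sqrt(3))*i. At the order-1 pole a set g(δ) = (δ - a)*f(δ) = [-23/(9*(δ + 5/3)**3)] / (δ - a').
Simple pole: residue = g(a) at a = (11/14) + ((5/14)*sqrt(3))*i, which is (5642406/65450827) + ((17793559/327254135)*sqrt(3))*i.
List the singular points by increasing real part (a conjugate pair: the negative imaginary part first).


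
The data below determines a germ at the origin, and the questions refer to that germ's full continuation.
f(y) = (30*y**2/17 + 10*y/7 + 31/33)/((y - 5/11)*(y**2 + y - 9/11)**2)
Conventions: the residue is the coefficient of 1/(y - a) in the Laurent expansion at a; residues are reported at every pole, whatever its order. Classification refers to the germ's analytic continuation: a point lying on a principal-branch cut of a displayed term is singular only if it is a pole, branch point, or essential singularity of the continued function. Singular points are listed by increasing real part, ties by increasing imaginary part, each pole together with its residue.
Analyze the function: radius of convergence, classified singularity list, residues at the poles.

Radius of convergence at 0: 5/11.
At -1/2 - (1/22)*sqrt(517): a pole of order 2; residue -537361/13566 + (17387425/9989098)*sqrt(517).
At 5/11: a pole of order 1; residue 537361/6783.
At -1/2 + (1/22)*sqrt(517): a pole of order 2; residue -537361/13566 - (17387425/9989098)*sqrt(517).

Denominator factor (y**2 + y - 9/11)^2: discriminant 47/11, real irrational roots -1/2 + (1/22)*sqrt(517) and -1/2 - (1/22)*sqrt(517); poles of order 2, moduli -1/2 + (1/22)*sqrt(517) and 1/2 + (1/22)*sqrt(517).
Denominator factor (y - 5/11): pole of order 1 at 5/11, modulus 5/11.
The radius of convergence is the smallest modulus among the singular points: 5/11.
The factor y**2 + y - 9/11 splits as (y - a)(y - a') with a = -1/2 - (1/22)*sqrt(517), a' = -1/2 + (1/22)*sqrt(517). At the order-2 pole a set g(y) = (y - a)^2*f(y) = [(30*y**2/17 + 10*y/7 + 31/33)/(y - 5/11)] / (y - a')^2.
Order-2 pole: residue = g'(a); g'(-1/2 - (1/22)*sqrt(517)) = -537361/13566 + (17387425/9989098)*sqrt(517), so the residue is -537361/13566 + (17387425/9989098)*sqrt(517).
At the order-1 pole 5/11 set g(y) = (y - (5/11))*f(y) = (30*y**2/17 + 10*y/7 + 31/33)/(y**2 + y - 9/11)**2.
Simple pole: residue = g(a) at a = 5/11, which is 537361/6783.
The factor y**2 + y - 9/11 splits as (y - a)(y - a') with a = -1/2 + (1/22)*sqrt(517), a' = -1/2 - (1/22)*sqrt(517). At the order-2 pole a set g(y) = (y - a)^2*f(y) = [(30*y**2/17 + 10*y/7 + 31/33)/(y - 5/11)] / (y - a')^2.
Order-2 pole: residue = g'(a); g'(-1/2 + (1/22)*sqrt(517)) = -537361/13566 - (17387425/9989098)*sqrt(517), so the residue is -537361/13566 - (17387425/9989098)*sqrt(517).
List the singular points by increasing real part (a conjugate pair: the negative imaginary part first).


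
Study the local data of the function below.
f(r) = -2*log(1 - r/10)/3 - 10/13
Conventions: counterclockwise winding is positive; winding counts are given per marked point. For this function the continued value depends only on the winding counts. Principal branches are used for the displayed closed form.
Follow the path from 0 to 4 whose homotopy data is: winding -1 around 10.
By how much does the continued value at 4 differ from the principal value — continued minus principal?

The rational part is single-valued and drops out of the difference; each branch term changes only by its own monodromy.
(-2/3)*log(1 - r/(10)): each positive loop around 10 adds 2*pi*i to the log, so winding -1 contributes (-2/3)*(-1)*2*pi*i = (4/3)*pi*i.
Summing the contributions at r = 4 gives (4/3)*pi*i.

Continued minus principal equals (4/3)*pi*i.


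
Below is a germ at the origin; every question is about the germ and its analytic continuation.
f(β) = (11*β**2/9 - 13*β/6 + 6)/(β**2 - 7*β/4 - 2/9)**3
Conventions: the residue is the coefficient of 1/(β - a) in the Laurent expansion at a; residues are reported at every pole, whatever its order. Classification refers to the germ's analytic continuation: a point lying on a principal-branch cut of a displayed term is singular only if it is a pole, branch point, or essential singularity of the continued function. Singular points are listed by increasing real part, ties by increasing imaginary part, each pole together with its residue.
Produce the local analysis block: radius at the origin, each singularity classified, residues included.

Radius of convergence at 0: -7/8 + (1/24)*sqrt(569).
At 7/8 - (1/24)*sqrt(569): a pole of order 3; residue -(6923712/184220009)*sqrt(569).
At 7/8 + (1/24)*sqrt(569): a pole of order 3; residue (6923712/184220009)*sqrt(569).

Denominator factor (β**2 - 7*β/4 - 2/9)^3: discriminant 569/144, real irrational roots 7/8 + (1/24)*sqrt(569) and 7/8 - (1/24)*sqrt(569); poles of order 3, moduli 7/8 + (1/24)*sqrt(569) and -7/8 + (1/24)*sqrt(569).
The radius of convergence is the smallest modulus among the singular points: -7/8 + (1/24)*sqrt(569).
The factor β**2 - 7*β/4 - 2/9 splits as (β - a)(β - a') with a = 7/8 - (1/24)*sqrt(569), a' = 7/8 + (1/24)*sqrt(569). At the order-3 pole a set g(β) = (β - a)^3*f(β) = [11*β**2/9 - 13*β/6 + 6] / (β - a')^3.
Order-3 pole: residue = g''(a)/2; g''(7/8 - (1/24)*sqrt(569)) = -(13847424/184220009)*sqrt(569), so the residue is -(6923712/184220009)*sqrt(569).
The factor β**2 - 7*β/4 - 2/9 splits as (β - a)(β - a') with a = 7/8 + (1/24)*sqrt(569), a' = 7/8 - (1/24)*sqrt(569). At the order-3 pole a set g(β) = (β - a)^3*f(β) = [11*β**2/9 - 13*β/6 + 6] / (β - a')^3.
Order-3 pole: residue = g''(a)/2; g''(7/8 + (1/24)*sqrt(569)) = (13847424/184220009)*sqrt(569), so the residue is (6923712/184220009)*sqrt(569).
List the singular points by increasing real part (a conjugate pair: the negative imaginary part first).
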